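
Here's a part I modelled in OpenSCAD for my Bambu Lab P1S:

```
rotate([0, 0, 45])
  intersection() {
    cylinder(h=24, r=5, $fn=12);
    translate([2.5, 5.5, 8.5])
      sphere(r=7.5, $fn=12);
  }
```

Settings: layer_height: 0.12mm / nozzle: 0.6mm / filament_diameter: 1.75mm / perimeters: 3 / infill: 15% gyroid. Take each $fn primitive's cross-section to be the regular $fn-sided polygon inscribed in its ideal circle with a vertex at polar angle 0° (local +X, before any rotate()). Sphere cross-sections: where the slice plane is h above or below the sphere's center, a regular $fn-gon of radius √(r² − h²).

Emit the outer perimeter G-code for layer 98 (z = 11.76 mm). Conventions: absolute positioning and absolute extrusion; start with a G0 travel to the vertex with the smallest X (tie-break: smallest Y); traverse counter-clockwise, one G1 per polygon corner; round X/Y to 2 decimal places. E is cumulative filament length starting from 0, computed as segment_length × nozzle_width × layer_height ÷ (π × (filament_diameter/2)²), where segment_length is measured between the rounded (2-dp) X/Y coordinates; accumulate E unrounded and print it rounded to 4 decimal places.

G0 X-4.83 Y-0.31 Z11.76
G1 X-3.87 Y-0.87 E0.0333
G1 X-0.37 Y-0.87 E0.1380
G1 X2.65 Y0.88 E0.2425
G1 X3.86 Y2.97 E0.3148
G1 X3.54 Y3.54 E0.3344
G1 X1.29 Y4.83 E0.4120
G1 X-1.29 Y4.83 E0.4892
G1 X-3.54 Y3.54 E0.5669
G1 X-4.83 Y1.29 E0.6445
G1 X-4.83 Y-0.31 E0.6924

At z = 11.76 mm: the cylinder: section is a regular 12-gon, circumradius r=5; the r=7.5 sphere at (2.5, 5.5) slices to a regular 12-gon of circumradius 6.754 (√(r²−h²) with h=3.26 from center); Taking the intersection: the r=7.5 sphere at (2.5, 5.5) partially overlaps the r=5 cylinder; clipping to the common part keeps 36.69 mm² — 1 connected region; (rotated 45° about Z; rotation is an isometry so areas/perimeters/island counts are preserved). The outline is a single polygon with 10 vertices. Extrusion per mm of travel: 0.6 × 0.12 / (π × 0.875²) = 0.029934. Accumulating E over each segment gives final E = 0.6924.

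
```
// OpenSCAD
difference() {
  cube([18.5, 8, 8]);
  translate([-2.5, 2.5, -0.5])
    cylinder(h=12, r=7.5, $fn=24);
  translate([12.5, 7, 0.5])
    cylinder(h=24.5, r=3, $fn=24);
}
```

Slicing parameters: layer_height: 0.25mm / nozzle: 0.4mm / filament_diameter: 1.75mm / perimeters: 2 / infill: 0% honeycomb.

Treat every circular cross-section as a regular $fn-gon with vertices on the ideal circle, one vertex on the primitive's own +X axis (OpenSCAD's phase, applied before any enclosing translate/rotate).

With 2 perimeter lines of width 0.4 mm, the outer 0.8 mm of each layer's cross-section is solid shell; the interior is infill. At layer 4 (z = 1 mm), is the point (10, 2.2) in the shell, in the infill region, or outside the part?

infill

At z = 1 mm: the 18.5×8 cube contributes its full rectangle; the cylinder at (-2.5, 2.5): section is a regular 24-gon, circumradius r=7.5; the r=3 cylinder at (12.5, 7) gives a regular 24-gon of circumradius 3 (constant along its height); Subtracting the remaining from the first: starting from the 18.5×8 cube, the r=7.5 cylinder at (-2.5, 2.5) partially overlaps it — only the 35.21 mm² overlap (of its 174.70 mm²) is removed, clipping the outline; the r=3 cylinder at (12.5, 7) partially overlaps it — only the 19.83 mm² overlap (of its 27.95 mm²) is removed, clipping the outline — 1 connected region. Overall, the cross-section is a single solid region. The nearest boundary edge runs (18.50, 0.00)→(4.51, 0.00); distance from the point to it = 2.20 mm. The point is inside the cross-section and 2.20 mm from the nearest boundary — more than the 0.8 mm shell width (2 × 0.4), so it's in the infill interior.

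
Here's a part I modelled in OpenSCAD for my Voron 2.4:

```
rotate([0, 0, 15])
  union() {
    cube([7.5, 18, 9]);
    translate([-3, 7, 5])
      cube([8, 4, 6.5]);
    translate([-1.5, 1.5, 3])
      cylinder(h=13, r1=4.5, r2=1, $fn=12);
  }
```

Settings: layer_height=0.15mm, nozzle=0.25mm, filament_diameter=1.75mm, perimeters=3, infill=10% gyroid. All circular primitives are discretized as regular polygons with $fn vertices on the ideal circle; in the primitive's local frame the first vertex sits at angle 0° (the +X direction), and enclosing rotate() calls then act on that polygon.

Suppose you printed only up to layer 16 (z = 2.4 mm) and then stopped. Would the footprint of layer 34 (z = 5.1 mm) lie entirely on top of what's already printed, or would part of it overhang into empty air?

part overhangs

Compare the two slices. At z = 2.4: the 7.5×18 cube contributes its full rectangle (area 135.00 mm²); the cube at (-3, 7) does not reach this height (z outside [5, 11.5]); the cone at (-1.5, 1.5) is not intersected at this z (z outside [3, 16]); Combining (union): only the 7.5×18 cube is present, so the union is just that shape — area = 135.00 mm²; (whole slice rotated 15° about Z — lengths, areas and connectivity unchanged). At z = 5.1: the cube (footprint 7.5×18) is included at this height (area 135.00 mm²); the cube at (-3, 7) (footprint 8×4) is included at this height (area 32.00 mm²); the cone at (-1.5, 1.5) (r1=4.5→r2=1) has section circumradius 3.935 here — a regular 12-gon (area = (12/2)·3.935²·sin(360°/12) = 46.44 mm²); Merging all regions: the regions partially overlap — summed areas 213.44 mm² minus the doubly-counted overlap 29.36 mm² gives 184.08 mm² — area = 184.08 mm²; (whole slice rotated 15° about Z — lengths, areas and connectivity unchanged). Checking containment: at z = 5.1 the cross-section extends beyond the z = 2.4 cross-section by about 49.08 mm².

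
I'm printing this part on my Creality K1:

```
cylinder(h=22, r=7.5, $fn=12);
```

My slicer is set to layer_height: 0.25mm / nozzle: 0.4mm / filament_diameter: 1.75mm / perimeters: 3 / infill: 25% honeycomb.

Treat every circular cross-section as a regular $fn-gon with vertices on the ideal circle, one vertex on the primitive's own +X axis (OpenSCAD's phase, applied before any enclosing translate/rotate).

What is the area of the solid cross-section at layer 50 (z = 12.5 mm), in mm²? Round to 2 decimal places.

At z = 12.5 mm: the r=7.5 cylinder contributes a regular 12-gon of circumradius 7.5 (area = (12/2)·7.500²·sin(360°/12) = 168.75 mm²). Overall, the cross-section is a single solid region. Net area = 168.75 mm².

168.75 mm²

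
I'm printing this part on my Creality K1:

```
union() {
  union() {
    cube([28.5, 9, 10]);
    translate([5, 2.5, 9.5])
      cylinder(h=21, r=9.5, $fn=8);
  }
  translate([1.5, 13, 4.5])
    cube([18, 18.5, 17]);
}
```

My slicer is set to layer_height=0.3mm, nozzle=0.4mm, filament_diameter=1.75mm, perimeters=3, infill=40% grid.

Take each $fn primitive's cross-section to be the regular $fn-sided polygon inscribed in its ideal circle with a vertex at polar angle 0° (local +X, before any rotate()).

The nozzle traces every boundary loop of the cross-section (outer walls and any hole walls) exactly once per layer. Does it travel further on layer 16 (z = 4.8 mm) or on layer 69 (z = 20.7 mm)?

Layer 16 (z = 4.8): the 28.5×9 cube contributes its full rectangle (perimeter 75.00 mm); the cylinder at (5, 2.5) does not reach this height (z outside [9.5, 30.5]); Combining (union): only the 28.5×9 cube is present, so the union is just that shape — boundary = 75.00 mm; the cube at (1.5, 13) (footprint 18×18.5) is included at this height (perimeter 73.00 mm); Combining (union): the 2 present regions are separate (no shared area or edge), so areas and boundary lengths simply add and each stays a separate island — boundary = 148.00 mm. So its perimeter = 148.00 mm. Layer 69 (z = 20.7): the cube is not intersected at this z (z outside [0, 10]); the r=9.5 cylinder at (5, 2.5) contributes a regular 8-gon of circumradius 9.5 (perimeter = 2·8·9.500·sin(180°/8) = 58.17 mm); Taking the union: only the r=9.5 cylinder at (5, 2.5) is present, so the union is just that shape — boundary = 58.17 mm; the cube at (1.5, 13) is present — its section is the full 18×18.5 rectangle (perimeter 73.00 mm); Taking the union: the 2 present regions are separate (no shared area or edge), so areas and boundary lengths simply add and each stays a separate island — boundary = 131.17 mm. So its perimeter = 131.17 mm. Layer 16 is larger (148.00 vs 131.17 mm).

layer 16 (z = 4.8 mm)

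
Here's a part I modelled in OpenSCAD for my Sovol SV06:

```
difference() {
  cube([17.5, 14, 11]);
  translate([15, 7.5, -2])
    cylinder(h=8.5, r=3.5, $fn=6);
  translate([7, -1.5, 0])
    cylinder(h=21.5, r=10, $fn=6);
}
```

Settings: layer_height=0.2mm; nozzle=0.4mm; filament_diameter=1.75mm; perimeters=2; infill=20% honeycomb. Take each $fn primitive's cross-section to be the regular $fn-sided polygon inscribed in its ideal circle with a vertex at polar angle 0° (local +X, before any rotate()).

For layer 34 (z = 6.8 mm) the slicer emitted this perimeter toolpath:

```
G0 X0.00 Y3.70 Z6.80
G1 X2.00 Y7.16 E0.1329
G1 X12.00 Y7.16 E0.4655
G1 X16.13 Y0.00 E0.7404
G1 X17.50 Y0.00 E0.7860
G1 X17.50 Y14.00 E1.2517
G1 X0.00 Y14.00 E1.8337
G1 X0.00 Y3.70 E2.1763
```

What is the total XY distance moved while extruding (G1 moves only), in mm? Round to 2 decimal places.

65.43 mm

Sum the Euclidean lengths of each G1 segment: total = 65.43 mm.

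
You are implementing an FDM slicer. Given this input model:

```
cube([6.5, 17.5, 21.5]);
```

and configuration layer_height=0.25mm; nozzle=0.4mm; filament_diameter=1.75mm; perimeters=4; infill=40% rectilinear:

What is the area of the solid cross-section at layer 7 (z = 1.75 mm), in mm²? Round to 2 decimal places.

At z = 1.75 mm: the cube is present — its section is the full 6.5×17.5 rectangle (area 113.75 mm²). Overall, the cross-section is a single solid region. Net area = 113.75 mm².

113.75 mm²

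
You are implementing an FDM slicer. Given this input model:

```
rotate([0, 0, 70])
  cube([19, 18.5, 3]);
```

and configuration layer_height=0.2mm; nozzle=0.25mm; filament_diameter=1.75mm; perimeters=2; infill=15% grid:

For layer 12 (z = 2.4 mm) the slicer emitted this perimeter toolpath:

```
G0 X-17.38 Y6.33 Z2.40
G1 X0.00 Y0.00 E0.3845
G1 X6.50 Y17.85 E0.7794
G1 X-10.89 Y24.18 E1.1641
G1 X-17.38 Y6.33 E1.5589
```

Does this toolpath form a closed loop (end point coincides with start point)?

yes

Start point (G0): (-17.38, 6.33). End point (last G1): the path returns to the start — closed.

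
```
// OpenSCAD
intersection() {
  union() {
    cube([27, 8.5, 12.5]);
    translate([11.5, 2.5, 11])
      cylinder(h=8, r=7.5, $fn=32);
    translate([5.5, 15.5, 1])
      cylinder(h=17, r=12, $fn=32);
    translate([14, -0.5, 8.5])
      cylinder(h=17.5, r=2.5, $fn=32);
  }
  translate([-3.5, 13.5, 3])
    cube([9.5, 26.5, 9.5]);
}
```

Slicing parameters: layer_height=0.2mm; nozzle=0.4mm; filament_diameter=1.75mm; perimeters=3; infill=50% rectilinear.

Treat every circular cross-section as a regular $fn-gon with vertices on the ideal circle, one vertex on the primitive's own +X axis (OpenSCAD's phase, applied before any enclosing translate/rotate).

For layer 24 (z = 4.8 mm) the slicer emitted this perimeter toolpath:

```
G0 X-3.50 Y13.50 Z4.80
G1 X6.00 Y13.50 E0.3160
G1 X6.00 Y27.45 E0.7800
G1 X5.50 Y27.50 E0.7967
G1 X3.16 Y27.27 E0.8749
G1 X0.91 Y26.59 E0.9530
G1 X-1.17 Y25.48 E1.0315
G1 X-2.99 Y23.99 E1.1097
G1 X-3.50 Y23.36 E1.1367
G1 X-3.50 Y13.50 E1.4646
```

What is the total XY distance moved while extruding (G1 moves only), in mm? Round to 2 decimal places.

Sum the Euclidean lengths of each G1 segment: total = 44.03 mm.

44.03 mm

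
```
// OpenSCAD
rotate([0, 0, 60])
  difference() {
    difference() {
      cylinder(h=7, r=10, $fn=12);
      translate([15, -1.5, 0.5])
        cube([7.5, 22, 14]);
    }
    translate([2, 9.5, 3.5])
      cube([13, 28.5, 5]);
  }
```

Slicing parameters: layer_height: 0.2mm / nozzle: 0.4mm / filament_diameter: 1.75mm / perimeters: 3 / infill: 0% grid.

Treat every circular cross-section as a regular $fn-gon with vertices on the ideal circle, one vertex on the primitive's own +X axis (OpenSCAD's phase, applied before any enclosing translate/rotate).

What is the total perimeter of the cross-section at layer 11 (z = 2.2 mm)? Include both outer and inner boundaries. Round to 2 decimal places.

62.12 mm

At z = 2.2 mm: the cylinder: section is a regular 12-gon, circumradius r=10 (perimeter = 2·12·10.000·sin(180°/12) = 62.12 mm); the cube at (15, -1.5) is present — its section is the full 7.5×22 rectangle (perimeter 59.00 mm); After the difference (first − rest): starting from the r=10 cylinder, the 7.5×22 cube at (15, -1.5) misses the remaining region (no effect) — boundary = 62.12 mm; the cube at (2, 9.5) does not reach this height (z outside [3.5, 8.5]); After the difference (first − rest): none of the subtracted shapes is present at this height, so that combined region is unchanged — boundary = 62.12 mm; (rotated 60° about Z; rotation is an isometry so areas/perimeters/island counts are preserved). Overall, the cross-section is a single solid region. Total boundary length (outer) = 62.12 mm.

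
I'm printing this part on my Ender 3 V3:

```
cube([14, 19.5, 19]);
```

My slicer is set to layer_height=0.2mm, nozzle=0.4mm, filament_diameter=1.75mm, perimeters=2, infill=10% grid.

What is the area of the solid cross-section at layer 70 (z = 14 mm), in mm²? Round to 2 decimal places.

273.00 mm²

At z = 14 mm: the cube is present — its section is the full 14×19.5 rectangle (area 273.00 mm²). Overall, the cross-section is a single solid region. Net area = 273.00 mm².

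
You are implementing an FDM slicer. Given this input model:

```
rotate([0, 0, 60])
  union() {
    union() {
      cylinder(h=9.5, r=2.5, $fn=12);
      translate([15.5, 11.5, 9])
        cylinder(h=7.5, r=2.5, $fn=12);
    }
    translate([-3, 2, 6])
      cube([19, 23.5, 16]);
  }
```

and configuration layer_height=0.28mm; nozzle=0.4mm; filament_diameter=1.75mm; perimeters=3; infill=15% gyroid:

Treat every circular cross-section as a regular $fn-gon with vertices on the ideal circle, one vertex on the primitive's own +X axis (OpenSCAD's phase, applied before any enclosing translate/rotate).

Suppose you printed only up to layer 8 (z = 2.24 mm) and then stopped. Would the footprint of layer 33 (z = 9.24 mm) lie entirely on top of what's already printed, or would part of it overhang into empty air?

Compare the two slices. At z = 2.24: the r=2.5 cylinder contributes a regular 12-gon of circumradius 2.5 (area = (12/2)·2.500²·sin(360°/12) = 18.75 mm²); the cylinder at (15.5, 11.5) is not intersected at this z (z outside [9, 16.5]); Merging all regions: only the r=2.5 cylinder is present, so the union is just that shape — area = 18.75 mm²; the cube at (-3, 2) is not intersected at this z (z outside [6, 22]); Combining (union): only the result so far is present, so the union is just that shape — area = 18.75 mm²; (whole slice rotated 60° about Z — lengths, areas and connectivity unchanged). At z = 9.24: the r=2.5 cylinder gives a regular 12-gon of circumradius 2.5 (constant along its height) (area = (12/2)·2.500²·sin(360°/12) = 18.75 mm²); the cylinder at (15.5, 11.5): section is a regular 12-gon, circumradius r=2.5 (area = (12/2)·2.500²·sin(360°/12) = 18.75 mm²); Taking the union: the 2 present regions are separate (no shared area or edge), so areas and boundary lengths simply add and each stays a separate island — area = 37.50 mm²; the cube at (-3, 2) is present — its section is the full 19×23.5 rectangle (area 446.50 mm²); Merging all regions: the regions partially overlap — summed areas 484.00 mm² minus the doubly-counted overlap 12.67 mm² gives 471.33 mm² — area = 471.33 mm²; (rotated 60° about Z; rotation is an isometry so areas/perimeters/island counts are preserved). Checking containment: at z = 9.24 the cross-section extends beyond the z = 2.24 cross-section by about 452.58 mm².

part overhangs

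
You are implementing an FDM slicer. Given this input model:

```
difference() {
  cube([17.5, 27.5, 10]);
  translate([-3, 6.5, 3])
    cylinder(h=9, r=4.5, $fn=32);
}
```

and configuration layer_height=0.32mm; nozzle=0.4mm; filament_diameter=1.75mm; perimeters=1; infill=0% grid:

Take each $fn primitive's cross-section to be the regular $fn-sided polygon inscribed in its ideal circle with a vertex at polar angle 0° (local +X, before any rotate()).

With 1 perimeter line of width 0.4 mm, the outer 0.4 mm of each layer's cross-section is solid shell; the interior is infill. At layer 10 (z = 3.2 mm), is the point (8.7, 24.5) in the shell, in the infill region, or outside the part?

At z = 3.2 mm: the cube is present — its section is the full 17.5×27.5 rectangle; the cylinder at (-3, 6.5): section is a regular 32-gon, circumradius r=4.5; Taking the first minus the rest: starting from the 17.5×27.5 cube, the r=4.5 cylinder at (-3, 6.5) partially overlaps it — only the 6.86 mm² overlap (of its 63.21 mm²) is removed, clipping the outline — 1 connected region. Overall, the cross-section is a single solid region. The nearest boundary edge runs (0.00, 27.50)→(17.50, 27.50); distance from the point to it = 3.00 mm. The point is inside the cross-section and 3.00 mm from the nearest boundary — more than the 0.4 mm shell width (1 × 0.4), so it's in the infill interior.

infill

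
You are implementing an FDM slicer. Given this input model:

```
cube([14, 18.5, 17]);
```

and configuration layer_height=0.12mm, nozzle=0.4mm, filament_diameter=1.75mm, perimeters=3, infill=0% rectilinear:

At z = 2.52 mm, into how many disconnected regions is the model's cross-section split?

At z = 2.52 mm: the 14×18.5 cube contributes its full rectangle. The result has 1 disconnected region.

1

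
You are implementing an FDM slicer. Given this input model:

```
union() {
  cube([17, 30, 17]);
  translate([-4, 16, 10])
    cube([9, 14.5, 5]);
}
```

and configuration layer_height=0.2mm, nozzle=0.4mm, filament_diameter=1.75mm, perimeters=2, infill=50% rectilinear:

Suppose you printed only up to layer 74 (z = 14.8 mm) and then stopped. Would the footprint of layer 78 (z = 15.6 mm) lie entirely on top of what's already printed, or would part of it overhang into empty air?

entirely on top

Compare the two slices. At z = 14.8: the cube (footprint 17×30) is included at this height (area 510.00 mm²); the 9×14.5 cube at (-4, 16) contributes its full rectangle (area 130.50 mm²); Taking the union: the regions partially overlap — summed areas 640.50 mm² minus the doubly-counted overlap 70.00 mm² gives 570.50 mm² — area = 570.50 mm². At z = 15.6: the 17×30 cube contributes its full rectangle (area 510.00 mm²); the cube at (-4, 16) does not reach this height (z outside [10, 15]); Merging all regions: only the 17×30 cube is present, so the union is just that shape — area = 510.00 mm². Checking containment: the cross-section at z = 15.6 is a subset of the cross-section at z = 14.8.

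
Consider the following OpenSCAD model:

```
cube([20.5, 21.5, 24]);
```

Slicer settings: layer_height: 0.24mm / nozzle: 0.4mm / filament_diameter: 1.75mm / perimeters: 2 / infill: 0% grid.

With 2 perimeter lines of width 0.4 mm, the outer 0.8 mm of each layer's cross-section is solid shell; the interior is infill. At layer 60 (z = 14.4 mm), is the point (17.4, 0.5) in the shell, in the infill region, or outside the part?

shell

At z = 14.4 mm: the 20.5×21.5 cube contributes its full rectangle. Overall, the cross-section is a single solid region. The nearest boundary edge runs (0.00, 0.00)→(20.50, 0.00); distance from the point to it = 0.50 mm. The point is inside the cross-section, 0.50 mm from the nearest boundary — within the 0.8 mm shell band (2 × 0.4).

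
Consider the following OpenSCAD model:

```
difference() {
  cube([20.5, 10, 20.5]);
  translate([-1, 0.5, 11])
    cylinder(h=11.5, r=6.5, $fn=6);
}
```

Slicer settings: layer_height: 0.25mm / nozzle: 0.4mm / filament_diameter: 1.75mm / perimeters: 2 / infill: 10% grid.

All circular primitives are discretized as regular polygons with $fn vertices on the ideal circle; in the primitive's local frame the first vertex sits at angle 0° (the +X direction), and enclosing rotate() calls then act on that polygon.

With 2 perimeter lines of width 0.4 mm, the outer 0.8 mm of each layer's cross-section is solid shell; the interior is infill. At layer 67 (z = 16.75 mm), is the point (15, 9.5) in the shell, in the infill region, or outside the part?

At z = 16.75 mm: the cube (footprint 20.5×10) is included at this height; the cylinder at (-1, 0.5): section is a regular 6-gon, circumradius r=6.5; Taking the first minus the rest: starting from the 20.5×10 cube, the r=6.5 cylinder at (-1, 0.5) partially overlaps it — only the 24.49 mm² overlap (of its 109.77 mm²) is removed, clipping the outline — 1 connected region. Overall, the cross-section is a single solid region. The nearest boundary edge runs (0.00, 10.00)→(20.50, 10.00); distance from the point to it = 0.50 mm. The point is inside the cross-section, 0.50 mm from the nearest boundary — within the 0.8 mm shell band (2 × 0.4).

shell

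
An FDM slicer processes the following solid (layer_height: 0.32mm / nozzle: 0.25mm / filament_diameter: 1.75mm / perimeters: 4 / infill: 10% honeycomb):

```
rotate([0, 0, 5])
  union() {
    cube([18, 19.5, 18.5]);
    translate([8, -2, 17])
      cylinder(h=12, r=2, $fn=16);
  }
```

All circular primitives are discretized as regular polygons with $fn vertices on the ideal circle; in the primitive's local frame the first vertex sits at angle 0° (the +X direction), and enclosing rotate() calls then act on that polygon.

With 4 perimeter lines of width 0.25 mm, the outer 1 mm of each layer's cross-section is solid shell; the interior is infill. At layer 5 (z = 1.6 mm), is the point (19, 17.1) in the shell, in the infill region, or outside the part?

At z = 1.6 mm: the cube (footprint 18×19.5) is included at this height; the cylinder at (8, -2) is not intersected at this z (z outside [17, 29]); Merging all regions: only the 18×19.5 cube is present, so the union is just that shape — 1 connected region; (rotated 5° about Z; rotation is an isometry so areas/perimeters/island counts are preserved). Overall, the cross-section is a single solid region. Undo the 5° rotation: the query point maps to (20.418, 15.379) in the un-rotated model frame. The nearest boundary edge runs (18.00, 0.00)→(18.00, 19.50); distance from the point to it = 2.42 mm. The point is not inside any of the regions above, so it lies outside the cross-section (2.42 mm from the nearest boundary).

outside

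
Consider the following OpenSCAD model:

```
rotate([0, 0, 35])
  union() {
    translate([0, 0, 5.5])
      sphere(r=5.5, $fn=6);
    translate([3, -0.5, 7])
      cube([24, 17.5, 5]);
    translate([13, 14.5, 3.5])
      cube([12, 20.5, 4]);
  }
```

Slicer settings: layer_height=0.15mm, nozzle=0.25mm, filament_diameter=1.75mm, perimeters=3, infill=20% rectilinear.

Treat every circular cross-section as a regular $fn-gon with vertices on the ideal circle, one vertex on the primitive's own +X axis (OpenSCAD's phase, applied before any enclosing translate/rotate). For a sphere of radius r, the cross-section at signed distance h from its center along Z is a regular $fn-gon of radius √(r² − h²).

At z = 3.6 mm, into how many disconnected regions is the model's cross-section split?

2

At z = 3.6 mm: the r=5.5 sphere slices to a regular 6-gon of circumradius 5.161 (√(r²−h²) with h=1.9 from center); the cube at (3, -0.5) is not intersected at this z (z outside [7, 12]); the 12×20.5 cube at (13, 14.5) contributes its full rectangle; Taking the union: the 2 present regions are separate (no shared area or edge), so areas and boundary lengths simply add and each stays a separate island — 2 connected regions; (rotated 35° about Z; rotation is an isometry so areas/perimeters/island counts are preserved). The result has 2 disconnected regions.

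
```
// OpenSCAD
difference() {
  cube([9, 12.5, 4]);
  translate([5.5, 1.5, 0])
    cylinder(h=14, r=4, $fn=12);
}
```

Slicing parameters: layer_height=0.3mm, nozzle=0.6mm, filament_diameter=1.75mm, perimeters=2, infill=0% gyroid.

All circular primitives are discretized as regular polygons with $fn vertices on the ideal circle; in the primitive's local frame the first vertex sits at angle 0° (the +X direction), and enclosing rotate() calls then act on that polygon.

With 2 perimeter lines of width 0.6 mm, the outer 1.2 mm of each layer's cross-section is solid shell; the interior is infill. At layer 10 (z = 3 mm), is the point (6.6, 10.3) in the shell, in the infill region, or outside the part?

At z = 3 mm: the cube (footprint 9×12.5) is included at this height; the r=4 cylinder at (5.5, 1.5) contributes a regular 12-gon of circumradius 4; Taking the first minus the rest: starting from the 9×12.5 cube, the r=4 cylinder at (5.5, 1.5) partially overlaps it — only the 34.48 mm² overlap (of its 48.00 mm²) is removed, clipping the outline — 1 connected region. Overall, the cross-section is a single solid region. The nearest boundary edge runs (0.00, 12.50)→(9.00, 12.50); distance from the point to it = 2.20 mm. The point is inside the cross-section and 2.20 mm from the nearest boundary — more than the 1.2 mm shell width (2 × 0.6), so it's in the infill interior.

infill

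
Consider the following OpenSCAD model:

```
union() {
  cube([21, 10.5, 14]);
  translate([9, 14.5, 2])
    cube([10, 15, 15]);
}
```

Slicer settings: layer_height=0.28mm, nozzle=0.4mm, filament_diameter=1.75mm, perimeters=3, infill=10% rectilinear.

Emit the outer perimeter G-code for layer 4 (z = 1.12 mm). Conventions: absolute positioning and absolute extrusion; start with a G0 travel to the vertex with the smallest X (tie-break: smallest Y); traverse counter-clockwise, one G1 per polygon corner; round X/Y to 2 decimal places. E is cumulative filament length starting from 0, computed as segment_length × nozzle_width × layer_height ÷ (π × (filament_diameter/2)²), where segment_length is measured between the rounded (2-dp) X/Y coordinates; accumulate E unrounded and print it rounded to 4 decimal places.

At z = 1.12 mm: the cube (footprint 21×10.5) is included at this height; the cube at (9, 14.5) does not reach this height (z outside [2, 17]); Taking the union: only the 21×10.5 cube is present, so the union is just that shape — 1 connected region. The outline is a single polygon with 4 vertices. Extrusion per mm of travel: 0.4 × 0.28 / (π × 0.875²) = 0.046564. Accumulating E over each segment gives final E = 2.9335.

G0 X0.00 Y0.00 Z1.12
G1 X21.00 Y0.00 E0.9778
G1 X21.00 Y10.50 E1.4668
G1 X0.00 Y10.50 E2.4446
G1 X0.00 Y0.00 E2.9335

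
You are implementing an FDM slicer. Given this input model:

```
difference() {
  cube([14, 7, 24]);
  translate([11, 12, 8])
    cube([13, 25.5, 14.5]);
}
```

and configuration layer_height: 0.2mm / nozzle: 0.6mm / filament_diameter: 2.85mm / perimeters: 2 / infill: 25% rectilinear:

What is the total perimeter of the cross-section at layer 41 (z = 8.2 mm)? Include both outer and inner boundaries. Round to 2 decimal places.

42.00 mm

At z = 8.2 mm: the cube is present — its section is the full 14×7 rectangle (perimeter 42.00 mm); the cube at (11, 12) is present — its section is the full 13×25.5 rectangle (perimeter 77.00 mm); Subtracting the remaining from the first: starting from the 14×7 cube, the 13×25.5 cube at (11, 12) misses the remaining region (no effect) — boundary = 42.00 mm. Overall, the cross-section is a single solid region. Total boundary length (outer) = 42.00 mm.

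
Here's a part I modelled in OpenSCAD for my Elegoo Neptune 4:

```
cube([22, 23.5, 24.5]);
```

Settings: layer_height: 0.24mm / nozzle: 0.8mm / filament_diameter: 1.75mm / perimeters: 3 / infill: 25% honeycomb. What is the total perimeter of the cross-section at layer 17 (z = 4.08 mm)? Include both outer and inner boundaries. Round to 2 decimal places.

At z = 4.08 mm: the cube (footprint 22×23.5) is included at this height (perimeter 91.00 mm). Overall, the cross-section is a single solid region. Total boundary length (outer) = 91.00 mm.

91.00 mm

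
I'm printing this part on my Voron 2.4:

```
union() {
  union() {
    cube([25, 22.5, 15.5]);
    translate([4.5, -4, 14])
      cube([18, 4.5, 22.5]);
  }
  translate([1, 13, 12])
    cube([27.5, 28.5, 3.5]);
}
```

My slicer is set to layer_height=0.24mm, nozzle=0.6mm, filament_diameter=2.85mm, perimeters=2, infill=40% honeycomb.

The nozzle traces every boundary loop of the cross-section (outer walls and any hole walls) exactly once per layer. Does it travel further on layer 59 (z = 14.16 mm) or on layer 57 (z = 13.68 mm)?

layer 59 (z = 14.16 mm)

Layer 59 (z = 14.16): the 25×22.5 cube contributes its full rectangle (perimeter 95.00 mm); the cube at (4.5, -4) (footprint 18×4.5) is included at this height (perimeter 45.00 mm); Taking the union: the regions partially overlap (shared area 9.00 mm²), so the edge portions inside another operand are dropped and the merged outline is re-measured after clipping — boundary = 103.00 mm; the cube at (1, 13) is present — its section is the full 27.5×28.5 rectangle (perimeter 112.00 mm); Taking the union: the regions partially overlap (shared area 228.00 mm²), so the edge portions inside another operand are dropped and the merged outline is re-measured after clipping — boundary = 148.00 mm. So its perimeter = 148.00 mm. Layer 57 (z = 13.68): the cube is present — its section is the full 25×22.5 rectangle (perimeter 95.00 mm); the cube at (4.5, -4) does not reach this height (z outside [14, 36.5]); Combining (union): only the 25×22.5 cube is present, so the union is just that shape — boundary = 95.00 mm; the 27.5×28.5 cube at (1, 13) contributes its full rectangle (perimeter 112.00 mm); Taking the union: the regions partially overlap (shared area 228.00 mm²), so the edge portions inside another operand are dropped and the merged outline is re-measured after clipping — boundary = 140.00 mm. So its perimeter = 140.00 mm. Layer 59 is larger (148.00 vs 140.00 mm).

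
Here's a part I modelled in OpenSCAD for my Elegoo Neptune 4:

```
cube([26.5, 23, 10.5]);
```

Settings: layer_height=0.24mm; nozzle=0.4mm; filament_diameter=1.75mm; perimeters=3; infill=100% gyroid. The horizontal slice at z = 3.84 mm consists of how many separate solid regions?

1

At z = 3.84 mm: the cube is present — its section is the full 26.5×23 rectangle. The result has 1 disconnected region.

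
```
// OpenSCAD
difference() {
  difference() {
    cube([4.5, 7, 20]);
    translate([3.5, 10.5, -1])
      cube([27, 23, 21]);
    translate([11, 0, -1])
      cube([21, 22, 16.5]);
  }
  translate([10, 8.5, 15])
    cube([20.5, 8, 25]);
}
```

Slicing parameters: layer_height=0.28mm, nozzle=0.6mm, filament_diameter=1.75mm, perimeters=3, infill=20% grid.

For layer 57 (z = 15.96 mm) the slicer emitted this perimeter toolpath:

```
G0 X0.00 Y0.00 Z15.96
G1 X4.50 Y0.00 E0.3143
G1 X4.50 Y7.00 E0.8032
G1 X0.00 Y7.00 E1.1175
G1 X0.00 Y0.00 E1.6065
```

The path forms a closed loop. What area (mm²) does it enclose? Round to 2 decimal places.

Apply the shoelace formula to the sequence of (X, Y) vertices; enclosed area = 31.50 mm².

31.50 mm²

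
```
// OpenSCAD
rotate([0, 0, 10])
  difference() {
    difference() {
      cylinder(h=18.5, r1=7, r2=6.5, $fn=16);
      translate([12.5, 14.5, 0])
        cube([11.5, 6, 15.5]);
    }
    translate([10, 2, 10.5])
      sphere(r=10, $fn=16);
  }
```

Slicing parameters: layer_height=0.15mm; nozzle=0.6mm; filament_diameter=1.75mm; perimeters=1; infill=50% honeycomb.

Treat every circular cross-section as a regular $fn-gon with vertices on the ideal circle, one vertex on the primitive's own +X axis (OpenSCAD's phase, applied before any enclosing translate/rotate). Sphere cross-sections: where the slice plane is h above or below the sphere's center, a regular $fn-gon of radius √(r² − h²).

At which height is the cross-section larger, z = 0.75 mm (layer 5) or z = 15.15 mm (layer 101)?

layer 5 (z = 0.75 mm)

Layer 5 (z = 0.75): the cone (r1=7→r2=6.5) has section circumradius 6.980 here — a regular 16-gon (area = (16/2)·6.980²·sin(360°/16) = 149.14 mm²); the 11.5×6 cube at (12.5, 14.5) contributes its full rectangle (area 69.00 mm²); Taking the first minus the rest: starting from the cone (149.14 mm²), the 11.5×6 cube at (12.5, 14.5) misses the remaining region (no effect) — area = 149.14 mm²; the sphere at (10, 2): section is a regular 16-gon, circumradius = √(r²−h²) = √(10²−9.75²) = 2.222 (area = (16/2)·2.222²·sin(360°/16) = 15.12 mm²); Taking the first minus the rest: starting from that combined region (149.14 mm²), the r=10 sphere at (10, 2) misses the remaining region (no effect) — area = 149.14 mm²; (rotated 10° about Z; rotation is an isometry so areas/perimeters/island counts are preserved). So its area = 149.14 mm². Layer 101 (z = 15.15): the cone (r1=7→r2=6.5) has section circumradius 6.591 here — a regular 16-gon (area = (16/2)·6.591²·sin(360°/16) = 132.98 mm²); the cube at (12.5, 14.5) is present — its section is the full 11.5×6 rectangle (area 69.00 mm²); Subtracting the remaining from the first: starting from the cone (132.98 mm²), the 11.5×6 cube at (12.5, 14.5) misses the remaining region (no effect) — area = 132.98 mm²; the r=10 sphere at (10, 2) contributes a regular 16-gon of circumradius √(10²−4.65²) = 8.853 (area = (16/2)·8.853²·sin(360°/16) = 239.95 mm²); Subtracting the remaining from the first: starting from the result so far (132.98 mm²), the r=10 sphere at (10, 2) partially overlaps it — only the 39.02 mm² overlap (of its 239.95 mm²) is removed, clipping the outline — area = 93.96 mm²; (whole slice rotated 10° about Z — lengths, areas and connectivity unchanged). So its area = 93.96 mm². Layer 5 is larger (149.14 vs 93.96 mm²).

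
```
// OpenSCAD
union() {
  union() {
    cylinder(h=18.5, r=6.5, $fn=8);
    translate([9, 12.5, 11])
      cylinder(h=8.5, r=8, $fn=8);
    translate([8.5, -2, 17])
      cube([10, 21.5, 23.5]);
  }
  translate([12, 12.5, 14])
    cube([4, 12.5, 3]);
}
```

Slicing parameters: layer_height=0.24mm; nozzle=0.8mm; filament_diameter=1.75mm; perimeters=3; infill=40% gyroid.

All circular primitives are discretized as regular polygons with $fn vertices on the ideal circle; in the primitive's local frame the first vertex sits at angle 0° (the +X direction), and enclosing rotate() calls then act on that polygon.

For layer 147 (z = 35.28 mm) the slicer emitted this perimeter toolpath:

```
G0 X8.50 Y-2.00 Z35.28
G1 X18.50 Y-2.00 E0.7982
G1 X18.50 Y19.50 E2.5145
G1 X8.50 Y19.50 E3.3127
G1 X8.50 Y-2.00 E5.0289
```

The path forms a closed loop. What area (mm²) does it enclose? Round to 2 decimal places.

215.00 mm²

Apply the shoelace formula to the sequence of (X, Y) vertices; enclosed area = 215.00 mm².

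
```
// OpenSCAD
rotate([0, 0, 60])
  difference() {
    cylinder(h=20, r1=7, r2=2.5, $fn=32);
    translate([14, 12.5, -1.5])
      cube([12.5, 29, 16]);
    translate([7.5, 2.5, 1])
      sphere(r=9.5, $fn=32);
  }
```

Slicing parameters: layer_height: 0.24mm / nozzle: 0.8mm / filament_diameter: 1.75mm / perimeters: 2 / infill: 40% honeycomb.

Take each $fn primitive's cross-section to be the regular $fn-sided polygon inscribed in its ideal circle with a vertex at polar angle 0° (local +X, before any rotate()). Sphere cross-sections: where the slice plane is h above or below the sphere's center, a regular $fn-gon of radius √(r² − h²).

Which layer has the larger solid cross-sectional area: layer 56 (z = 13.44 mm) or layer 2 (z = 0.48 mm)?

Layer 56 (z = 13.44): the cone contributes a regular 32-gon of circumradius 3.976 (interpolated between r1=7 and r2=2.5 at t=0.672) (area = (32/2)·3.976²·sin(360°/32) = 49.35 mm²); the cube at (14, 12.5) (footprint 12.5×29) is included at this height (area 362.50 mm²); the sphere at (7.5, 2.5) does not reach this height (|z−center|=12.440 > r=9.5); After the difference (first − rest): starting from the cone (49.35 mm²), the 12.5×29 cube at (14, 12.5) misses the remaining region (no effect) — area = 49.35 mm²; (rotated 60° about Z; rotation is an isometry so areas/perimeters/island counts are preserved). So its area = 49.35 mm². Layer 2 (z = 0.48): the cone: at t=0.024 of its height the radius interpolates to r₁+(r₂−r₁)t = 6.892, giving a regular 32-gon of that circumradius (area = (32/2)·6.892²·sin(360°/32) = 148.27 mm²); the cube at (14, 12.5) is present — its section is the full 12.5×29 rectangle (area 362.50 mm²); the r=9.5 sphere at (7.5, 2.5) slices to a regular 32-gon of circumradius 9.486 (√(r²−h²) with h=0.52 from center) (area = (32/2)·9.486²·sin(360°/32) = 280.87 mm²); Subtracting the remaining from the first: starting from the cone (148.27 mm²), the 12.5×29 cube at (14, 12.5) misses the remaining region (no effect); the r=9.5 sphere at (7.5, 2.5) partially overlaps it — only the 82.97 mm² overlap (of its 280.87 mm²) is removed, clipping the outline — area = 65.30 mm²; (rotated 60° about Z; rotation is an isometry so areas/perimeters/island counts are preserved). So its area = 65.30 mm². Layer 2 is larger (65.30 vs 49.35 mm²).

layer 2 (z = 0.48 mm)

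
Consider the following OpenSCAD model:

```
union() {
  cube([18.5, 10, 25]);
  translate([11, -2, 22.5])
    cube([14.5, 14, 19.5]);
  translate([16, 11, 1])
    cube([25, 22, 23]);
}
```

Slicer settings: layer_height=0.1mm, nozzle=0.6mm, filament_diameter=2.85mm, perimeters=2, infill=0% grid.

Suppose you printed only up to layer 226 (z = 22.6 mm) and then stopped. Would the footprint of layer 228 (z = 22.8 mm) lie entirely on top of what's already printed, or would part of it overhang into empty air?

Compare the two slices. At z = 22.6: the 18.5×10 cube contributes its full rectangle (area 185.00 mm²); the 14.5×14 cube at (11, -2) contributes its full rectangle (area 203.00 mm²); the cube at (16, 11) (footprint 25×22) is included at this height (area 550.00 mm²); Merging all regions: the regions partially overlap — summed areas 938.00 mm² minus the doubly-counted overlap 84.50 mm² gives 853.50 mm² — area = 853.50 mm². At z = 22.8: the cube (footprint 18.5×10) is included at this height (area 185.00 mm²); the cube at (11, -2) is present — its section is the full 14.5×14 rectangle (area 203.00 mm²); the cube at (16, 11) (footprint 25×22) is included at this height (area 550.00 mm²); Taking the union: the regions partially overlap — summed areas 938.00 mm² minus the doubly-counted overlap 84.50 mm² gives 853.50 mm² — area = 853.50 mm². Checking containment: the cross-section at z = 22.8 is a subset of the cross-section at z = 22.6.

entirely on top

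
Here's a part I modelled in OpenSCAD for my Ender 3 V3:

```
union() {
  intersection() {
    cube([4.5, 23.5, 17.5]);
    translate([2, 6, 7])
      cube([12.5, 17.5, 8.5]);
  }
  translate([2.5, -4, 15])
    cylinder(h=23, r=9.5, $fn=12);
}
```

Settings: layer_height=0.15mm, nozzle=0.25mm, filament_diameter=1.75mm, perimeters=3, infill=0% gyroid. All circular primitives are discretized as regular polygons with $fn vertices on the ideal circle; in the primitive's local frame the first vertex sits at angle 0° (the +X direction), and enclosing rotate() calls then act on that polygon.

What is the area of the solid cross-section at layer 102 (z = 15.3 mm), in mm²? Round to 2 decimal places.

At z = 15.3 mm: the 4.5×23.5 cube contributes its full rectangle (area 105.75 mm²); the cube at (2, 6) is present — its section is the full 12.5×17.5 rectangle (area 218.75 mm²); Keeping only the common overlap: the 12.5×17.5 cube at (2, 6) partially overlaps the 4.5×23.5 cube; clipping to the common part keeps 43.75 mm² — area = 43.75 mm²; the cylinder at (2.5, -4): section is a regular 12-gon, circumradius r=9.5 (area = (12/2)·9.500²·sin(360°/12) = 270.75 mm²); Taking the union: the 2 present regions are separate (no shared area or edge), so areas and boundary lengths simply add and each stays a separate island — area = 314.50 mm². Overall, the cross-section has 2 separate islands. Net area = 314.50 mm².

314.50 mm²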